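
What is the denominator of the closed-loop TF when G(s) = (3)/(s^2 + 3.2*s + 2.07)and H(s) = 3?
Characteristic poly = G_den * H_den + G_num * H_num = (s^2 + 3.2*s + 2.07) + (9) = s^2 + 3.2*s + 11.07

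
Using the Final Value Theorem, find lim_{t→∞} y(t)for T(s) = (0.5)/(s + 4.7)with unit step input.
FVT: lim_{t→∞} y(t) = lim_{s→0} s*Y(s) where Y(s) = T(s)/s.
= lim_{s→0} T(s) = T(0) = num(0)/den(0) = 0.5/4.7 = 0.1064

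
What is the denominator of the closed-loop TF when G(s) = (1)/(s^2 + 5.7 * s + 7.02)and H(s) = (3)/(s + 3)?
Characteristic poly = G_den * H_den + G_num * H_num = (s^3 + 8.7*s^2 + 24.12*s + 21.06) + (3) = s^3 + 8.7*s^2 + 24.12*s + 24.06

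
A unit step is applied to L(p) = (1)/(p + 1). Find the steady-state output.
FVT: lim_{t→∞} y(t) = lim_{p→0} p*Y(p) where Y(p) = L(p)/p.
= lim_{p→0} L(p) = L(0) = num(0)/den(0) = 1/1 = 1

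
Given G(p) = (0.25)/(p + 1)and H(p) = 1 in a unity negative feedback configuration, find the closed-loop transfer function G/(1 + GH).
Closed-loop T = G/(1+GH).
Numerator: G_num * H_den = 0.25.
Denominator: G_den * H_den + G_num * H_num = (p + 1) + (0.25) = p + 1.25.
T(p) = (0.25)/(p + 1.25)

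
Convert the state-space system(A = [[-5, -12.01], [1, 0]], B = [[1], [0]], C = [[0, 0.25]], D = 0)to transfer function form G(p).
G(p) = C(pI - A)⁻¹B + D.
Characteristic polynomial det(pI - A) = p^2 + 5*p + 12.01.
Numerator from C·adj(pI-A)·B + D·det(pI-A) = 0.25.
G(p) = (0.25)/(p^2 + 5*p + 12.01)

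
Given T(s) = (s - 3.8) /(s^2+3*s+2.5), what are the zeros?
Set numerator = 0: s - 3.8 = 0 → Zeros: 3.8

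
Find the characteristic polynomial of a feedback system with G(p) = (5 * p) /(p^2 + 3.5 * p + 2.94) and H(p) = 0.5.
Characteristic poly = G_den * H_den + G_num * H_num = (p^2 + 3.5*p + 2.94) + (2.5*p) = p^2 + 6*p + 2.94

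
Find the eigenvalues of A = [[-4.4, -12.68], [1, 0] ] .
Eigenvalues solve det(λI - A) = 0.
Characteristic polynomial: λ^2 + 4.4*λ + 12.68 = 0.
Roots: -2.2 + 2.8j, -2.2 - 2.8j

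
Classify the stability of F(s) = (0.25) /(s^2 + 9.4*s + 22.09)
Denominator: s^2 + 9.4*s + 22.09 = (s + 4.7)(s + 4.7). Poles: -4.7, -4.7. Stable (all poles in LHP)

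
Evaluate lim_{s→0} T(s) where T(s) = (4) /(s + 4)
DC gain = T(0) = num(0)/den(0) = 4/4 = 1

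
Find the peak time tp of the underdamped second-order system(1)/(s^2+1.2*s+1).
Standard form: ωn²/(s²+2ζωn·s+ωn²) → ωn = 1, ζ = 0.6.
ωd = ωn·√(1-ζ²) = 1·√(1-0.6²) = 0.8.
tp = π/ωd = π/0.8 = 3.927 s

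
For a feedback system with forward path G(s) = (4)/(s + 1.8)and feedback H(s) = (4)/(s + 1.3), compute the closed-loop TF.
Closed-loop T = G/(1+GH).
Numerator: G_num * H_den = 4*s + 5.2.
Denominator: G_den * H_den + G_num * H_num = (s^2 + 3.1*s + 2.34) + (16) = s^2 + 3.1*s + 18.34.
T(s) = (4*s + 5.2)/(s^2 + 3.1*s + 18.34)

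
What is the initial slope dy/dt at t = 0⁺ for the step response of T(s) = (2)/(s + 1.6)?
IVT: y'(0⁺) = lim_{s→∞} s²·Y(s) = lim_{s→∞} s·T(s).
deg(num) = 0, deg(den) = 1, relative degree = 1, so s·T(s) → (leading num)/(leading den) = 2/1 = 2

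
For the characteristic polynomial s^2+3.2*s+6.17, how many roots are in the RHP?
Poles: -1.6 + 1.9j, -1.6 - 1.9j. RHP poles (Re>0): 0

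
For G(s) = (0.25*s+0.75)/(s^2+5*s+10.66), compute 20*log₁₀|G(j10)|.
Substitute s = j*10: G(j10) = 0.00553301 - 0.0248864j.
|G(j10)| = sqrt(Re² + Im²) = 0.02549.
20*log₁₀(0.02549) = -31.87 dB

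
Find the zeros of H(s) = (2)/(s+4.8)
Numerator is a nonzero constant (2) → Zeros: none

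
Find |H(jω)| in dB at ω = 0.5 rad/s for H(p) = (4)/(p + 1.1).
Substitute p = j*0.5: H(j0.5) = 3.0137 - 1.36986j.
|H(j0.5)| = sqrt(Re² + Im²) = 3.31.
20*log₁₀(3.31) = 10.40 dB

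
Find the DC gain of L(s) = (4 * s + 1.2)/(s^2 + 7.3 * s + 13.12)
DC gain = L(0) = num(0)/den(0) = 1.2/13.12 = 0.09146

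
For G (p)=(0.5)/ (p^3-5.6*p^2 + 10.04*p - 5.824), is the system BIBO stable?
Denominator: p^3 - 5.6*p^2 + 10.04*p - 5.824 = (p - 1.6)(p - 2.6)(p - 1.4). Poles: 1.4, 1.6, 2.6. All Re(p)<0: No (unstable)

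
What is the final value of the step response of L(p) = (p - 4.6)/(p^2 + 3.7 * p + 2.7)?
FVT: lim_{t→∞} y(t) = lim_{p→0} p*Y(p) where Y(p) = L(p)/p.
= lim_{p→0} L(p) = L(0) = num(0)/den(0) = -4.6/2.7 = -1.704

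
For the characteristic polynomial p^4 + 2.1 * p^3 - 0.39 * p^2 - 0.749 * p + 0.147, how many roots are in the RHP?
p^4 + 2.1*p^3 - 0.39*p^2 - 0.749*p + 0.147 = (p - 0.5)(p + 0.7)(p - 0.2)(p + 2.1). Poles: -0.7, -2.1, 0.2, 0.5. RHP poles (Re>0): 2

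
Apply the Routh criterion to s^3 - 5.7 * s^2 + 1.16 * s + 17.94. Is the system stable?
Routh array:
s^3: [1, 1.16]; s^2: [-5.7, 17.94]; s^1: [4.30737]; s^0: [17.94]
First column: [1, -5.7, 4.30737, 17.94]. Sign changes = 2.
No, unstable (2 RHP root(s))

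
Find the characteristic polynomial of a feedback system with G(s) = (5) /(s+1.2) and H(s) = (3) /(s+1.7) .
Characteristic poly = G_den * H_den + G_num * H_num = (s^2 + 2.9*s + 2.04) + (15) = s^2 + 2.9*s + 17.04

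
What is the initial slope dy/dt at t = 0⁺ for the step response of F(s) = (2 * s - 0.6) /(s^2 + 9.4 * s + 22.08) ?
IVT: y'(0⁺) = lim_{s→∞} s²·Y(s) = lim_{s→∞} s·F(s).
deg(num) = 1, deg(den) = 2, relative degree = 1, so s·F(s) → (leading num)/(leading den) = 2/1 = 2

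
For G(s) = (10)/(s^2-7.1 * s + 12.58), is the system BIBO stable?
Denominator: s^2 - 7.1*s + 12.58 = (s - 3.4)(s - 3.7). Poles: 3.4, 3.7. All Re(p)<0: No (unstable)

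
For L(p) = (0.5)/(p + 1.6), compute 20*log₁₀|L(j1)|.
Substitute p = j*1: L(j1) = 0.224719 - 0.140449j.
|L(j1)| = sqrt(Re² + Im²) = 0.265.
20*log₁₀(0.265) = -11.54 dB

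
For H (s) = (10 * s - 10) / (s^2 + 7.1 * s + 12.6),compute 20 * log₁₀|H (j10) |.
Substitute s = j*10: H(j10) = 0.628876 - 0.633293j.
|H(j10)| = sqrt(Re² + Im²) = 0.8925.
20*log₁₀(0.8925) = -0.99 dB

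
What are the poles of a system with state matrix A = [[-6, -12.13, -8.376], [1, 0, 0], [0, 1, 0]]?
Eigenvalues solve det(λI - A) = 0.
Characteristic polynomial: λ^3 + 6*λ^2 + 12.13*λ + 8.376 = 0.
Factor: (λ + 2.4)(λ^2 + 3.6*λ + 3.49) = 0.
Roots: -1.8 + 0.5j, -1.8 - 0.5j, -2.4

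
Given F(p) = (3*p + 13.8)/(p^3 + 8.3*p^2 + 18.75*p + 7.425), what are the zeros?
Set numerator = 0: 3*p + 13.8 = 0 → Zeros: -4.6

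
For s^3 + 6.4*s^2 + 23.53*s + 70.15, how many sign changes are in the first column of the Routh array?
Routh array:
s^3: [1, 23.53]; s^2: [6.4, 70.15]; s^1: [12.5691]; s^0: [70.15]
First column: [1, 6.4, 12.5691, 70.15]. Sign changes = 0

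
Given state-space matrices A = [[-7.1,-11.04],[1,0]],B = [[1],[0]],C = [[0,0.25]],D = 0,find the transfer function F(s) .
F(s) = C(sI - A)⁻¹B + D.
Characteristic polynomial det(sI - A) = s^2 + 7.1*s + 11.04.
Numerator from C·adj(sI-A)·B + D·det(sI-A) = 0.25.
F(s) = (0.25)/(s^2 + 7.1*s + 11.04)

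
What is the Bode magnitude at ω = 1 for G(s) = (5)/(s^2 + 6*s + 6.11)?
Substitute s = j*1: G(j1) = 0.411353 - 0.482998j.
|G(j1)| = sqrt(Re² + Im²) = 0.6344.
20*log₁₀(0.6344) = -3.95 dB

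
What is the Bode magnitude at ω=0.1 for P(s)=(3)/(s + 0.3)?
Substitute s = j*0.1: P(j0.1) = 9 - 3j.
|P(j0.1)| = sqrt(Re² + Im²) = 9.487.
20*log₁₀(9.487) = 19.54 dB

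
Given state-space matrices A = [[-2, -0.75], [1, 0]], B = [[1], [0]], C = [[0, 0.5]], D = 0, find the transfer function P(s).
P(s) = C(sI - A)⁻¹B + D.
Characteristic polynomial det(sI - A) = s^2 + 2*s + 0.75.
Numerator from C·adj(sI-A)·B + D·det(sI-A) = 0.5.
P(s) = (0.5)/(s^2 + 2*s + 0.75)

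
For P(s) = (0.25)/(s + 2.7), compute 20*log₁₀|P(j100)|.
Substitute s = j*100: P(j100) = 6.74508e-05 - 0.00249818j.
|P(j100)| = sqrt(Re² + Im²) = 0.002499.
20*log₁₀(0.002499) = -52.04 dB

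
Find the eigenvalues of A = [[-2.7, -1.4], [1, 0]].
Eigenvalues solve det(λI - A) = 0.
Characteristic polynomial: λ^2 + 2.7*λ + 1.4 = 0.
Factor: (λ + 0.7)(λ + 2) = 0.
Roots: -0.7, -2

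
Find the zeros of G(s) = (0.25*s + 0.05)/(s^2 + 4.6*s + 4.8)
Set numerator = 0: 0.25*s + 0.05 = 0 → Zeros: -0.2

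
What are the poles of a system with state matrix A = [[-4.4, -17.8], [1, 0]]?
Eigenvalues solve det(λI - A) = 0.
Characteristic polynomial: λ^2 + 4.4*λ + 17.8 = 0.
Roots: -2.2 + 3.6j, -2.2 - 3.6j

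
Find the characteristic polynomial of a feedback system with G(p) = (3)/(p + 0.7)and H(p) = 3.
Characteristic poly = G_den * H_den + G_num * H_num = (p + 0.7) + (9) = p + 9.7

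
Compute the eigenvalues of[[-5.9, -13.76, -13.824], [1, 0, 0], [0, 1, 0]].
Eigenvalues solve det(λI - A) = 0.
Characteristic polynomial: λ^3 + 5.9*λ^2 + 13.76*λ + 13.824 = 0.
Factor: (λ + 2.7)(λ^2 + 3.2*λ + 5.12) = 0.
Roots: -1.6 + 1.6j, -1.6 - 1.6j, -2.7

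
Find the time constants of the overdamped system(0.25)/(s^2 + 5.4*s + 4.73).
Overdamped: real poles at -4.3, -1.1. τ = -1/pole → τ₁ = 0.2326, τ₂ = 0.9091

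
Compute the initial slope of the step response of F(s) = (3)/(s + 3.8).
IVT: y'(0⁺) = lim_{s→∞} s²·Y(s) = lim_{s→∞} s·F(s).
deg(num) = 0, deg(den) = 1, relative degree = 1, so s·F(s) → (leading num)/(leading den) = 3/1 = 3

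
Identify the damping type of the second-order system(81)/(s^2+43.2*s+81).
Standard form: ωn²/(s²+2ζωn·s+ωn²) gives ωn=9, ζ=2.4.
Overdamped (ζ = 2.4 > 1)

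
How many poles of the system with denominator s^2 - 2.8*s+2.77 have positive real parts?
Poles: 1.4 + 0.9j, 1.4 - 0.9j. RHP poles (Re>0): 2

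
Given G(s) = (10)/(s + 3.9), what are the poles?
Set denominator = 0: s + 3.9 = 0 → Poles: -3.9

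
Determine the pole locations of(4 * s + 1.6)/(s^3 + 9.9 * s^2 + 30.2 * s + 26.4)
Set denominator = 0: s^3 + 9.9*s^2 + 30.2*s + 26.4 = (s + 4.4)(s + 1.5)(s + 4) = 0 → Poles: -1.5, -4, -4.4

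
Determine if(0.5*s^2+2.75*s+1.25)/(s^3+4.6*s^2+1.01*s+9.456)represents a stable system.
Denominator: s^3 + 4.6*s^2 + 1.01*s + 9.456 = (s + 4.8)(s^2 - 0.2*s + 1.97). Poles: -4.8, 0.1 + 1.4j, 0.1 - 1.4j. All Re(p)<0: No (unstable)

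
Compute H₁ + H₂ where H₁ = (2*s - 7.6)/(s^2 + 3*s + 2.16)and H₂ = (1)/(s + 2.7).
Parallel: H = H₁ + H₂ = (n₁·d₂ + n₂·d₁)/(d₁·d₂).
n₁·d₂ = 2*s^2 - 2.2*s - 20.52. n₂·d₁ = s^2 + 3*s + 2.16. Sum = 3*s^2 + 0.8*s - 18.36. d₁·d₂ = s^3 + 5.7*s^2 + 10.26*s + 5.832.
H(s) = (3*s^2 + 0.8*s - 18.36)/(s^3 + 5.7*s^2 + 10.26*s + 5.832)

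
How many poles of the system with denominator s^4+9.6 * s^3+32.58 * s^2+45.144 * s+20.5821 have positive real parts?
s^4 + 9.6*s^3 + 32.58*s^2 + 45.144*s + 20.5821 = (s + 0.9)(s + 2.1)(s + 3.3)(s + 3.3). Poles: -0.9, -2.1, -3.3, -3.3. RHP poles (Re>0): 0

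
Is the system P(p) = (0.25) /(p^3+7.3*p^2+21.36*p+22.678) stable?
Denominator: p^3 + 7.3*p^2 + 21.36*p + 22.678 = (p + 2.3)(p^2 + 5*p + 9.86). Poles: -2.3, -2.5 + 1.9j, -2.5 - 1.9j. All Re(p)<0: Yes (stable)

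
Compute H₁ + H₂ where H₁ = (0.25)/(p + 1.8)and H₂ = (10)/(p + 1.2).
Parallel: H = H₁ + H₂ = (n₁·d₂ + n₂·d₁)/(d₁·d₂).
n₁·d₂ = 0.25*p + 0.3. n₂·d₁ = 10*p + 18. Sum = 10.25*p + 18.3. d₁·d₂ = p^2 + 3*p + 2.16.
H(p) = (10.25*p + 18.3)/(p^2 + 3*p + 2.16)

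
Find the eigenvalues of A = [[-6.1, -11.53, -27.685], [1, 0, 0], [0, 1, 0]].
Eigenvalues solve det(λI - A) = 0.
Characteristic polynomial: λ^3 + 6.1*λ^2 + 11.53*λ + 27.685 = 0.
Factor: (λ + 4.9)(λ^2 + 1.2*λ + 5.65) = 0.
Roots: -0.6 + 2.3j, -0.6 - 2.3j, -4.9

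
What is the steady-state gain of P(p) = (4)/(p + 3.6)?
DC gain = P(0) = num(0)/den(0) = 4/3.6 = 1.111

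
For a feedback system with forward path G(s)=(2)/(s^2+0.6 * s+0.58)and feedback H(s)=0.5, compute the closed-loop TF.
Closed-loop T = G/(1+GH).
Numerator: G_num * H_den = 2.
Denominator: G_den * H_den + G_num * H_num = (s^2 + 0.6*s + 0.58) + (1) = s^2 + 0.6*s + 1.58.
T(s) = (2)/(s^2 + 0.6*s + 1.58)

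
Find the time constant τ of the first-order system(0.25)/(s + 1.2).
First-order system: τ = -1/pole. Pole = -1.2. τ = -1/(-1.2) = 0.8333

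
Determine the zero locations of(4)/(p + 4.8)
Numerator is a nonzero constant (4) → Zeros: none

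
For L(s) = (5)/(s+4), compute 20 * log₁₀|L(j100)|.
Substitute s = j*100: L(j100) = 0.00199681 - 0.0499201j.
|L(j100)| = sqrt(Re² + Im²) = 0.04996.
20*log₁₀(0.04996) = -26.03 dB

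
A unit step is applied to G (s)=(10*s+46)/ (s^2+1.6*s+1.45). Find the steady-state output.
FVT: lim_{t→∞} y(t) = lim_{s→0} s*Y(s) where Y(s) = G(s)/s.
= lim_{s→0} G(s) = G(0) = num(0)/den(0) = 46/1.45 = 31.72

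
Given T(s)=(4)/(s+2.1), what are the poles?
Set denominator = 0: s + 2.1 = 0 → Poles: -2.1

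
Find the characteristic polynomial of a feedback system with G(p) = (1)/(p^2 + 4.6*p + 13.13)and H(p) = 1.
Characteristic poly = G_den * H_den + G_num * H_num = (p^2 + 4.6*p + 13.13) + (1) = p^2 + 4.6*p + 14.13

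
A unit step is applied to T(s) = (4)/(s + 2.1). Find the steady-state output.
FVT: lim_{t→∞} y(t) = lim_{s→0} s*Y(s) where Y(s) = T(s)/s.
= lim_{s→0} T(s) = T(0) = num(0)/den(0) = 4/2.1 = 1.905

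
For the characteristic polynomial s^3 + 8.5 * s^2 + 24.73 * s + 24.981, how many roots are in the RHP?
s^3 + 8.5*s^2 + 24.73*s + 24.981 = (s + 3.3)(s^2 + 5.2*s + 7.57). Poles: -2.6 + 0.9j, -2.6 - 0.9j, -3.3. RHP poles (Re>0): 0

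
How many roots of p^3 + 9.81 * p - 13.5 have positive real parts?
Factor: p^3 + 9.81*p - 13.5 = (p - 1.2)(p^2 + 1.2*p + 11.25).
Roots: -0.6 + 3.3j, -0.6 - 3.3j, 1.2.
RHP roots (Re>0): 1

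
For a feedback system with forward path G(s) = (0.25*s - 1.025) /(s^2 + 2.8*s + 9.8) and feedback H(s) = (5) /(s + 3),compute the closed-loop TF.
Closed-loop T = G/(1+GH).
Numerator: G_num * H_den = 0.25*s^2 - 0.275*s - 3.075.
Denominator: G_den * H_den + G_num * H_num = (s^3 + 5.8*s^2 + 18.2*s + 29.4) + (1.25*s - 5.125) = s^3 + 5.8*s^2 + 19.45*s + 24.275.
T(s) = (0.25*s^2 - 0.275*s - 3.075)/(s^3 + 5.8*s^2 + 19.45*s + 24.275)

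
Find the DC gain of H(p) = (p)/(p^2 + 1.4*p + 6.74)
DC gain = H(0) = num(0)/den(0) = 0/6.74 = 0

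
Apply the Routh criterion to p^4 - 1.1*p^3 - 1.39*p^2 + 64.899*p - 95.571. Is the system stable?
Routh array:
p^4: [1, -1.39, -95.571]; p^3: [-1.1, 64.899]; p^2: [57.6091, -95.571]; p^1: [63.0741]; p^0: [-95.571]
First column: [1, -1.1, 57.6091, 63.0741, -95.571]. Sign changes = 3.
No, unstable (3 RHP root(s))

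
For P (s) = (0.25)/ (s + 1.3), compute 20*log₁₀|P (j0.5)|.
Substitute s = j*0.5: P(j0.5) = 0.167526 - 0.064433j.
|P(j0.5)| = sqrt(Re² + Im²) = 0.1795.
20*log₁₀(0.1795) = -14.92 dB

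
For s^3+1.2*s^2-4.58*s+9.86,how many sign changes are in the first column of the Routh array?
Routh array:
s^3: [1, -4.58]; s^2: [1.2, 9.86]; s^1: [-12.7967]; s^0: [9.86]
First column: [1, 1.2, -12.7967, 9.86]. Sign changes = 2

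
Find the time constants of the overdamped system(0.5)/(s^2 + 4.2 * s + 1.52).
Overdamped: real poles at -3.8, -0.4. τ = -1/pole → τ₁ = 0.2632, τ₂ = 2.5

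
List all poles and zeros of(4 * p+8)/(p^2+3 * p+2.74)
Set denominator = 0: p^2 + 3*p + 2.74 = 0 → Poles: -1.5 + 0.7j, -1.5 - 0.7j
Set numerator = 0: 4*p + 8 = 0 → Zeros: -2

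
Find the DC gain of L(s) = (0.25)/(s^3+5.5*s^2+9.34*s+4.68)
DC gain = L(0) = num(0)/den(0) = 0.25/4.68 = 0.05342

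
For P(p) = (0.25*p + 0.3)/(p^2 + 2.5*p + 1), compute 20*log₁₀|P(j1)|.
Substitute p = j*1: P(j1) = 0.1 - 0.12j.
|P(j1)| = sqrt(Re² + Im²) = 0.1562.
20*log₁₀(0.1562) = -16.13 dB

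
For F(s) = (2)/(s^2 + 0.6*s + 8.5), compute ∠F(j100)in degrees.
Substitute s = j*100: F(j100) = -0.000200163 - 1.202e-06j.
∠F(j100) = atan2(Im, Re) = atan2(-1.202e-06, -0.000200163) = -179.66°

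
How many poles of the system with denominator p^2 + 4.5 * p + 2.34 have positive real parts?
p^2 + 4.5*p + 2.34 = (p + 0.6)(p + 3.9). Poles: -0.6, -3.9. RHP poles (Re>0): 0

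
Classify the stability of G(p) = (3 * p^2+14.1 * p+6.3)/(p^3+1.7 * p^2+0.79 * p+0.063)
Denominator: p^3 + 1.7*p^2 + 0.79*p + 0.063 = (p + 0.1)(p + 0.9)(p + 0.7). Poles: -0.1, -0.7, -0.9. Stable (all poles in LHP)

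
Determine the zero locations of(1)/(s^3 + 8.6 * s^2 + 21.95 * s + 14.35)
Numerator is a nonzero constant (1) → Zeros: none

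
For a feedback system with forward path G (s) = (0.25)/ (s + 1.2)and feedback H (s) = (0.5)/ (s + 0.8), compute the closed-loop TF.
Closed-loop T = G/(1+GH).
Numerator: G_num * H_den = 0.25*s + 0.2.
Denominator: G_den * H_den + G_num * H_num = (s^2 + 2*s + 0.96) + (0.125) = s^2 + 2*s + 1.085.
T(s) = (0.25*s + 0.2)/(s^2 + 2*s + 1.085)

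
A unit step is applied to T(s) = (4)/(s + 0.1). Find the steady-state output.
FVT: lim_{t→∞} y(t) = lim_{s→0} s*Y(s) where Y(s) = T(s)/s.
= lim_{s→0} T(s) = T(0) = num(0)/den(0) = 4/0.1 = 40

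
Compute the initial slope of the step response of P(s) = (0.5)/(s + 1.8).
IVT: y'(0⁺) = lim_{s→∞} s²·Y(s) = lim_{s→∞} s·P(s).
deg(num) = 0, deg(den) = 1, relative degree = 1, so s·P(s) → (leading num)/(leading den) = 0.5/1 = 0.5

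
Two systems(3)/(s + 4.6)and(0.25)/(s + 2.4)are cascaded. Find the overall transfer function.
Series: H = H₁ · H₂ = (n₁·n₂)/(d₁·d₂).
Num: n₁·n₂ = 0.75. Den: d₁·d₂ = s^2 + 7*s + 11.04.
H(s) = (0.75)/(s^2 + 7*s + 11.04)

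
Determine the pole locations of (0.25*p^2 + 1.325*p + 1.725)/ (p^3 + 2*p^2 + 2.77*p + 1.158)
Set denominator = 0: p^3 + 2*p^2 + 2.77*p + 1.158 = (p + 0.6)(p^2 + 1.4*p + 1.93) = 0 → Poles: -0.6, -0.7 + 1.2j, -0.7 - 1.2j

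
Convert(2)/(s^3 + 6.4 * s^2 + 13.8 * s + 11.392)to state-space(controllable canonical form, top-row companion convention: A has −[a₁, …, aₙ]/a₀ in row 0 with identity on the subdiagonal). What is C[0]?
Reachable canonical form: C = numerator coefficients (right-aligned, zero-padded to length n).
num = 2, C = [[0, 0, 2]].
C[0] = 0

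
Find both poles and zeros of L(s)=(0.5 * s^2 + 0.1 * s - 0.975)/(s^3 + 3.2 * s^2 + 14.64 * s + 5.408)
Set denominator = 0: s^3 + 3.2*s^2 + 14.64*s + 5.408 = (s + 0.4)(s^2 + 2.8*s + 13.52) = 0 → Poles: -0.4, -1.4 + 3.4j, -1.4 - 3.4j
Set numerator = 0: 0.5*s^2 + 0.1*s - 0.975 = 0.5*(s - 1.3)(s + 1.5) = 0 → Zeros: -1.5, 1.3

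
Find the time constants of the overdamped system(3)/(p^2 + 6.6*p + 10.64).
Overdamped: real poles at -2.8, -3.8. τ = -1/pole → τ₁ = 0.3571, τ₂ = 0.2632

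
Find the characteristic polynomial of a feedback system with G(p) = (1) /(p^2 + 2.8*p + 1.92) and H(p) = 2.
Characteristic poly = G_den * H_den + G_num * H_num = (p^2 + 2.8*p + 1.92) + (2) = p^2 + 2.8*p + 3.92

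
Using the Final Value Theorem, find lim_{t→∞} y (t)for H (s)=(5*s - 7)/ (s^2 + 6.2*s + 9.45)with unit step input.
FVT: lim_{t→∞} y(t) = lim_{s→0} s*Y(s) where Y(s) = H(s)/s.
= lim_{s→0} H(s) = H(0) = num(0)/den(0) = -7/9.45 = -0.7407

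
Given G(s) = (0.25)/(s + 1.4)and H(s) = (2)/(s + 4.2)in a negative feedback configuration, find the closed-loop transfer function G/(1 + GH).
Closed-loop T = G/(1+GH).
Numerator: G_num * H_den = 0.25*s + 1.05.
Denominator: G_den * H_den + G_num * H_num = (s^2 + 5.6*s + 5.88) + (0.5) = s^2 + 5.6*s + 6.38.
T(s) = (0.25*s + 1.05)/(s^2 + 5.6*s + 6.38)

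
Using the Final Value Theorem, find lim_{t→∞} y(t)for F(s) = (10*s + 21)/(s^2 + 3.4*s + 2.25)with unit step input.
FVT: lim_{t→∞} y(t) = lim_{s→0} s*Y(s) where Y(s) = F(s)/s.
= lim_{s→0} F(s) = F(0) = num(0)/den(0) = 21/2.25 = 9.333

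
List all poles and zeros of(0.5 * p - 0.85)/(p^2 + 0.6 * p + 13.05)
Set denominator = 0: p^2 + 0.6*p + 13.05 = 0 → Poles: -0.3 + 3.6j, -0.3 - 3.6j
Set numerator = 0: 0.5*p - 0.85 = 0 → Zeros: 1.7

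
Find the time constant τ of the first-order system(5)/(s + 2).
First-order system: τ = -1/pole. Pole = -2. τ = -1/(-2) = 0.5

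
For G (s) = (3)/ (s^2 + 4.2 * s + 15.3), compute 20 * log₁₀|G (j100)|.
Substitute s = j*100: G(j100) = -0.000299929 - 1.26163e-05j.
|G(j100)| = sqrt(Re² + Im²) = 0.0003002.
20*log₁₀(0.0003002) = -70.45 dB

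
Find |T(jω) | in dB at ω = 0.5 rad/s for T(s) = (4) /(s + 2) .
Substitute s = j*0.5: T(j0.5) = 1.88235 - 0.470588j.
|T(j0.5)| = sqrt(Re² + Im²) = 1.94.
20*log₁₀(1.94) = 5.76 dB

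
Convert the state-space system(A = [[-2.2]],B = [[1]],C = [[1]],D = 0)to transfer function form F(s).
F(s) = C(sI - A)⁻¹B + D.
Characteristic polynomial det(sI - A) = s + 2.2.
Numerator from C·adj(sI-A)·B + D·det(sI-A) = 1.
F(s) = (1)/(s + 2.2)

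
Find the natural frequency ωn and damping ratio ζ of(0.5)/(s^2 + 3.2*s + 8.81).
Underdamped: complex pole -1.6 + 2.5j. ωn = |pole| = 2.968, ζ = -Re(pole)/ωn = 0.5391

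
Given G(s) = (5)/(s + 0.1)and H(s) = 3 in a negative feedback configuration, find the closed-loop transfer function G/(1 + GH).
Closed-loop T = G/(1+GH).
Numerator: G_num * H_den = 5.
Denominator: G_den * H_den + G_num * H_num = (s + 0.1) + (15) = s + 15.1.
T(s) = (5)/(s + 15.1)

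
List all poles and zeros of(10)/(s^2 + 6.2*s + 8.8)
Set denominator = 0: s^2 + 6.2*s + 8.8 = (s + 2.2)(s + 4) = 0 → Poles: -2.2, -4
Numerator is a nonzero constant (10) → Zeros: none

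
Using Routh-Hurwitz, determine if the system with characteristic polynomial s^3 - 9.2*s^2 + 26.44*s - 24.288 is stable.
Routh array:
s^3: [1, 26.44]; s^2: [-9.2, -24.288]; s^1: [23.8]; s^0: [-24.288]
First column: [1, -9.2, 23.8, -24.288]. Sign changes = 3.
No, unstable (3 RHP root(s))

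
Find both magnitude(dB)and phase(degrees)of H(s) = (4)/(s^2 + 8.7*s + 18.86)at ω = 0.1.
Substitute s = j*0.1: H(j0.1) = 0.211751 - 0.0097731j.
|H| = 20*log₁₀(sqrt(Re²+Im²)) = -13.47 dB.
∠H = atan2(Im, Re) = -2.64°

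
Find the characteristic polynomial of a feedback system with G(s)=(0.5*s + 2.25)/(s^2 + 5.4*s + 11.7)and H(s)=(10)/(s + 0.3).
Characteristic poly = G_den * H_den + G_num * H_num = (s^3 + 5.7*s^2 + 13.32*s + 3.51) + (5*s + 22.5) = s^3 + 5.7*s^2 + 18.32*s + 26.01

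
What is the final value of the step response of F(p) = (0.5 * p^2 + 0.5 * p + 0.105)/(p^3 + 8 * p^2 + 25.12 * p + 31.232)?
FVT: lim_{t→∞} y(t) = lim_{p→0} p*Y(p) where Y(p) = F(p)/p.
= lim_{p→0} F(p) = F(0) = num(0)/den(0) = 0.105/31.232 = 0.003362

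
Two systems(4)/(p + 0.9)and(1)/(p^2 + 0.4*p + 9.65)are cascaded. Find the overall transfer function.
Series: H = H₁ · H₂ = (n₁·n₂)/(d₁·d₂).
Num: n₁·n₂ = 4. Den: d₁·d₂ = p^3 + 1.3*p^2 + 10.01*p + 8.685.
H(p) = (4)/(p^3 + 1.3*p^2 + 10.01*p + 8.685)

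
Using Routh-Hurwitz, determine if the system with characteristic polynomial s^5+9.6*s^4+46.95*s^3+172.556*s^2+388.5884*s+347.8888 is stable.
Routh array:
s^5: [1, 46.95, 388.5884]; s^4: [9.6, 172.556, 347.8888]; s^3: [28.9754, 352.35]; s^2: [55.817, 347.8888]; s^1: [171.756]; s^0: [347.8888]
First column: [1, 9.6, 28.9754, 55.817, 171.756, 347.8888]. Sign changes = 0.
Yes, stable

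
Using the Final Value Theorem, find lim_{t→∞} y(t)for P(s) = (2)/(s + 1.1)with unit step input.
FVT: lim_{t→∞} y(t) = lim_{s→0} s*Y(s) where Y(s) = P(s)/s.
= lim_{s→0} P(s) = P(0) = num(0)/den(0) = 2/1.1 = 1.818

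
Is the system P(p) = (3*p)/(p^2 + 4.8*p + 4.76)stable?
Denominator: p^2 + 4.8*p + 4.76 = (p + 3.4)(p + 1.4). Poles: -1.4, -3.4. All Re(p)<0: Yes (stable)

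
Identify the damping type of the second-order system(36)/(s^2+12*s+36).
Standard form: ωn²/(s²+2ζωn·s+ωn²) gives ωn=6, ζ=1.
Critically damped (ζ = 1)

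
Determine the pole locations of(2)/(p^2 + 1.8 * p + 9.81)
Set denominator = 0: p^2 + 1.8*p + 9.81 = 0 → Poles: -0.9 + 3j, -0.9 - 3j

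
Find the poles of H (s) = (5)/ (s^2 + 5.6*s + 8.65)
Set denominator = 0: s^2 + 5.6*s + 8.65 = 0 → Poles: -2.8 + 0.9j, -2.8 - 0.9j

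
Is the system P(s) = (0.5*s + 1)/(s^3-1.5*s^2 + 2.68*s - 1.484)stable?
Denominator: s^3 - 1.5*s^2 + 2.68*s - 1.484 = (s - 0.7)(s^2 - 0.8*s + 2.12). Poles: 0.4 + 1.4j, 0.4 - 1.4j, 0.7. All Re(p)<0: No (unstable)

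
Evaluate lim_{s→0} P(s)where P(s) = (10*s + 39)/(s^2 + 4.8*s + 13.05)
DC gain = P(0) = num(0)/den(0) = 39/13.05 = 2.989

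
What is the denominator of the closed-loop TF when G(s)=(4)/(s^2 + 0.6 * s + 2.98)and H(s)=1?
Characteristic poly = G_den * H_den + G_num * H_num = (s^2 + 0.6*s + 2.98) + (4) = s^2 + 0.6*s + 6.98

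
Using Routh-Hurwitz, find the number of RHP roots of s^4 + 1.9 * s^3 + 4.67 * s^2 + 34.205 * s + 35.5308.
Routh array:
s^4: [1, 4.67, 35.5308]; s^3: [1.9, 34.205]; s^2: [-13.3326, 35.5308]; s^1: [39.2684]; s^0: [35.5308]
First column: [1, 1.9, -13.3326, 39.2684, 35.5308]. Sign changes = RHP roots = 2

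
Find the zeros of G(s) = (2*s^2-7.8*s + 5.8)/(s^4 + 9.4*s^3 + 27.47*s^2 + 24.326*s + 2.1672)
Set numerator = 0: 2*s^2 - 7.8*s + 5.8 = 2*(s - 2.9)(s - 1) = 0 → Zeros: 1, 2.9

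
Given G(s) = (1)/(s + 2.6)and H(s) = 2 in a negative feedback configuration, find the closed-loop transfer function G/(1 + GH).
Closed-loop T = G/(1+GH).
Numerator: G_num * H_den = 1.
Denominator: G_den * H_den + G_num * H_num = (s + 2.6) + (2) = s + 4.6.
T(s) = (1)/(s + 4.6)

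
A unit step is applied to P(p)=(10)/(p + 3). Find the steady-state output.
FVT: lim_{t→∞} y(t) = lim_{p→0} p*Y(p) where Y(p) = P(p)/p.
= lim_{p→0} P(p) = P(0) = num(0)/den(0) = 10/3 = 3.333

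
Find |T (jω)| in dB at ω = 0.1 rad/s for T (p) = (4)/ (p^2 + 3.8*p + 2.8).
Substitute p = j*0.1: T(j0.1) = 1.40758 - 0.191713j.
|T(j0.1)| = sqrt(Re² + Im²) = 1.421.
20*log₁₀(1.421) = 3.05 dB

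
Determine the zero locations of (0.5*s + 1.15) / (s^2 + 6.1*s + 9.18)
Set numerator = 0: 0.5*s + 1.15 = 0 → Zeros: -2.3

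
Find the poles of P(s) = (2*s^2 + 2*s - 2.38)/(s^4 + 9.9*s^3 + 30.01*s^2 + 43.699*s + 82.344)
Set denominator = 0: s^4 + 9.9*s^3 + 30.01*s^2 + 43.699*s + 82.344 = (s + 4.8)(s + 4.7)(s^2 + 0.4*s + 3.65) = 0 → Poles: -0.2 + 1.9j, -0.2 - 1.9j, -4.7, -4.8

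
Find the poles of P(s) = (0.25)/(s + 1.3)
Set denominator = 0: s + 1.3 = 0 → Poles: -1.3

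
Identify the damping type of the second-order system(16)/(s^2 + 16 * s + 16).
Standard form: ωn²/(s²+2ζωn·s+ωn²) gives ωn=4, ζ=2.
Overdamped (ζ = 2 > 1)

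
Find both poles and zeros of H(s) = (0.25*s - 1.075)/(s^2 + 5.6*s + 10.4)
Set denominator = 0: s^2 + 5.6*s + 10.4 = 0 → Poles: -2.8 + 1.6j, -2.8 - 1.6j
Set numerator = 0: 0.25*s - 1.075 = 0 → Zeros: 4.3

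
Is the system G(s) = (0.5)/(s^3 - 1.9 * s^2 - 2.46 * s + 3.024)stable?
Denominator: s^3 - 1.9*s^2 - 2.46*s + 3.024 = (s - 2.4)(s + 1.4)(s - 0.9). Poles: -1.4, 0.9, 2.4. All Re(p)<0: No (unstable)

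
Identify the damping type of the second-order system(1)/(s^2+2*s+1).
Standard form: ωn²/(s²+2ζωn·s+ωn²) gives ωn=1, ζ=1.
Critically damped (ζ = 1)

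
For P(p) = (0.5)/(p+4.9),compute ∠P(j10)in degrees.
Substitute p = j*10: P(j10) = 0.0197565 - 0.0403193j.
∠P(j10) = atan2(Im, Re) = atan2(-0.0403193, 0.0197565) = -63.90°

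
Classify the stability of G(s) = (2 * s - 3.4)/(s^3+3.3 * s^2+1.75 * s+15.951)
Denominator: s^3 + 3.3*s^2 + 1.75*s + 15.951 = (s + 3.9)(s^2 - 0.6*s + 4.09). Poles: -3.9, 0.3 + 2j, 0.3 - 2j. Unstable (2 pole(s) in RHP)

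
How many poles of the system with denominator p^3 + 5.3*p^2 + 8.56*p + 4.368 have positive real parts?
p^3 + 5.3*p^2 + 8.56*p + 4.368 = (p + 1.2)(p + 2.8)(p + 1.3). Poles: -1.2, -1.3, -2.8. RHP poles (Re>0): 0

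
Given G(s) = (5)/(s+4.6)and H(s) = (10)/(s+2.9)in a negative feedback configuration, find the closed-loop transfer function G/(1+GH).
Closed-loop T = G/(1+GH).
Numerator: G_num * H_den = 5*s + 14.5.
Denominator: G_den * H_den + G_num * H_num = (s^2 + 7.5*s + 13.34) + (50) = s^2 + 7.5*s + 63.34.
T(s) = (5*s + 14.5)/(s^2 + 7.5*s + 63.34)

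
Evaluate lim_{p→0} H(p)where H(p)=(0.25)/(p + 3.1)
DC gain = H(0) = num(0)/den(0) = 0.25/3.1 = 0.08065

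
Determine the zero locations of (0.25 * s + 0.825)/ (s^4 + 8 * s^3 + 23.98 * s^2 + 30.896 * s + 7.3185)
Set numerator = 0: 0.25*s + 0.825 = 0 → Zeros: -3.3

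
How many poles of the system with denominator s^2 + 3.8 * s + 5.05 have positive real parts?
Poles: -1.9 + 1.2j, -1.9 - 1.2j. RHP poles (Re>0): 0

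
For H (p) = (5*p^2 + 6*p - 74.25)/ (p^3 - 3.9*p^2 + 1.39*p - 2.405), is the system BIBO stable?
Denominator: p^3 - 3.9*p^2 + 1.39*p - 2.405 = (p - 3.7)(p^2 - 0.2*p + 0.65). Poles: 0.1 + 0.8j, 0.1 - 0.8j, 3.7. All Re(p)<0: No (unstable)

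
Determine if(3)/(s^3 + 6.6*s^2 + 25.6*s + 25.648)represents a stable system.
Denominator: s^3 + 6.6*s^2 + 25.6*s + 25.648 = (s + 1.4)(s^2 + 5.2*s + 18.32). Poles: -1.4, -2.6 + 3.4j, -2.6 - 3.4j. All Re(p)<0: Yes (stable)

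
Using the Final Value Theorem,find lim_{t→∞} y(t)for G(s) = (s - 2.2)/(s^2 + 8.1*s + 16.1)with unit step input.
FVT: lim_{t→∞} y(t) = lim_{s→0} s*Y(s) where Y(s) = G(s)/s.
= lim_{s→0} G(s) = G(0) = num(0)/den(0) = -2.2/16.1 = -0.1366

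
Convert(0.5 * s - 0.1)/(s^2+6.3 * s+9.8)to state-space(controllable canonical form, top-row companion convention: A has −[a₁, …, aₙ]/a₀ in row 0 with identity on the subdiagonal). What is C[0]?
Reachable canonical form: C = numerator coefficients (right-aligned, zero-padded to length n).
num = 0.5*s - 0.1, C = [[0.5, -0.1]].
C[0] = 0.5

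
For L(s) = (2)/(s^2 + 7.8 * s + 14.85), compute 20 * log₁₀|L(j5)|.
Substitute s = j*5: L(j5) = -0.0124998 - 0.0480289j.
|L(j5)| = sqrt(Re² + Im²) = 0.04963.
20*log₁₀(0.04963) = -26.09 dB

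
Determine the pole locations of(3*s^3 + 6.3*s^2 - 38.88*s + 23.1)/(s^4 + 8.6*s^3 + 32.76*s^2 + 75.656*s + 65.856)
Set denominator = 0: s^4 + 8.6*s^3 + 32.76*s^2 + 75.656*s + 65.856 = (s + 4.2)(s + 1.6)(s^2 + 2.8*s + 9.8) = 0 → Poles: -1.4 + 2.8j, -1.4 - 2.8j, -1.6, -4.2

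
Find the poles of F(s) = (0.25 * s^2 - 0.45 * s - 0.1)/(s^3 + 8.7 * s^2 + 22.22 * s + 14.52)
Set denominator = 0: s^3 + 8.7*s^2 + 22.22*s + 14.52 = (s + 3.3)(s + 1)(s + 4.4) = 0 → Poles: -1, -3.3, -4.4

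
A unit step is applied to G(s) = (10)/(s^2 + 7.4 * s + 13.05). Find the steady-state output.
FVT: lim_{t→∞} y(t) = lim_{s→0} s*Y(s) where Y(s) = G(s)/s.
= lim_{s→0} G(s) = G(0) = num(0)/den(0) = 10/13.05 = 0.7663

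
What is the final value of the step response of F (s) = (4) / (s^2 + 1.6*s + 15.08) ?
FVT: lim_{t→∞} y(t) = lim_{s→0} s*Y(s) where Y(s) = F(s)/s.
= lim_{s→0} F(s) = F(0) = num(0)/den(0) = 4/15.08 = 0.2653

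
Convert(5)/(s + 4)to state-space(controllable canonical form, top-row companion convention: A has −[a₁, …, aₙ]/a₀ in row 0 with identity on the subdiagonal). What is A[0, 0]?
Reachable canonical form for den = s + 4: top row of A = -[a₁,a₂,...,aₙ]/a₀, ones on the subdiagonal, zeros elsewhere.
A = [[-4]].
A[0,0] = -4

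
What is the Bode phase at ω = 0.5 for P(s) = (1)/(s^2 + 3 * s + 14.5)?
Substitute s = j*0.5: P(j0.5) = 0.0694064 - 0.00730594j.
∠P(j0.5) = atan2(Im, Re) = atan2(-0.00730594, 0.0694064) = -6.01°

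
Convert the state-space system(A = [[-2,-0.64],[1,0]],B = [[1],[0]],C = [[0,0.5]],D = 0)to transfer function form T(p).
T(p) = C(pI - A)⁻¹B + D.
Characteristic polynomial det(pI - A) = p^2 + 2*p + 0.64.
Numerator from C·adj(pI-A)·B + D·det(pI-A) = 0.5.
T(p) = (0.5)/(p^2 + 2*p + 0.64)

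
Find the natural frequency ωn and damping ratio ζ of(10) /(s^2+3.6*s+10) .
Underdamped: complex pole -1.8 + 2.6j. ωn = |pole| = 3.162, ζ = -Re(pole)/ωn = 0.5692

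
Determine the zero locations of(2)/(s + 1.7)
Numerator is a nonzero constant (2) → Zeros: none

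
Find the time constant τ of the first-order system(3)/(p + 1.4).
First-order system: τ = -1/pole. Pole = -1.4. τ = -1/(-1.4) = 0.7143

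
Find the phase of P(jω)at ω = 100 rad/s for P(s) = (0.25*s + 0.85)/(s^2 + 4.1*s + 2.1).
Substitute s = j*100: P(j100) = 1.74958e-05 - 0.00249981j.
∠P(j100) = atan2(Im, Re) = atan2(-0.00249981, 1.74958e-05) = -89.60°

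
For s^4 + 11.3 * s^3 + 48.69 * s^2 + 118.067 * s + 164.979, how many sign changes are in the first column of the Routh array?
Routh array:
s^4: [1, 48.69, 164.979]; s^3: [11.3, 118.067]; s^2: [38.2416, 164.979]; s^1: [69.3174]; s^0: [164.979]
First column: [1, 11.3, 38.2416, 69.3174, 164.979]. Sign changes = 0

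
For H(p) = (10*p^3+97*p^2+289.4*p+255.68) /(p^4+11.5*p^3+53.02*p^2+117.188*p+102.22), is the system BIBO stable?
Denominator: p^4 + 11.5*p^3 + 53.02*p^2 + 117.188*p + 102.22 = (p + 3.8)(p + 2.5)(p^2 + 5.2*p + 10.76). Poles: -2.5, -2.6 + 2j, -2.6 - 2j, -3.8. All Re(p)<0: Yes (stable)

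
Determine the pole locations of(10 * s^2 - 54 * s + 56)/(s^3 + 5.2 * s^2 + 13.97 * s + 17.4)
Set denominator = 0: s^3 + 5.2*s^2 + 13.97*s + 17.4 = (s + 2.4)(s^2 + 2.8*s + 7.25) = 0 → Poles: -1.4 + 2.3j, -1.4 - 2.3j, -2.4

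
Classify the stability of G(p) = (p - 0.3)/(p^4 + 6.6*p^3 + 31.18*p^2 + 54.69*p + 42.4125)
Denominator: p^4 + 6.6*p^3 + 31.18*p^2 + 54.69*p + 42.4125 = (p^2 + 2.4*p + 2.25)(p^2 + 4.2*p + 18.85). Poles: -1.2 + 0.9j, -1.2 - 0.9j, -2.1 + 3.8j, -2.1 - 3.8j. Stable (all poles in LHP)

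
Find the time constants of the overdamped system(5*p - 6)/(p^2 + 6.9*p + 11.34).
Overdamped: real poles at -4.2, -2.7. τ = -1/pole → τ₁ = 0.2381, τ₂ = 0.3704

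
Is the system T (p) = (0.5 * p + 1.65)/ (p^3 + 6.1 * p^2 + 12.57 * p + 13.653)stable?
Denominator: p^3 + 6.1*p^2 + 12.57*p + 13.653 = (p + 3.7)(p^2 + 2.4*p + 3.69). Poles: -1.2 + 1.5j, -1.2 - 1.5j, -3.7. All Re(p)<0: Yes (stable)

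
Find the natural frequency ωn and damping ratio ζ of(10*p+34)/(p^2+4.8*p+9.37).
Underdamped: complex pole -2.4 + 1.9j. ωn = |pole| = 3.061, ζ = -Re(pole)/ωn = 0.784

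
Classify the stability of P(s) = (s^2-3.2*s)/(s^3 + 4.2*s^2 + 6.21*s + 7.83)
Denominator: s^3 + 4.2*s^2 + 6.21*s + 7.83 = (s + 3)(s^2 + 1.2*s + 2.61). Poles: -0.6 + 1.5j, -0.6 - 1.5j, -3. Stable (all poles in LHP)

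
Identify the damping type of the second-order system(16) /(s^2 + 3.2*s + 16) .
Standard form: ωn²/(s²+2ζωn·s+ωn²) gives ωn=4, ζ=0.4.
Underdamped (ζ = 0.4 < 1)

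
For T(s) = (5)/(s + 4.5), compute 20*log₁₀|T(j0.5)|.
Substitute s = j*0.5: T(j0.5) = 1.09756 - 0.121951j.
|T(j0.5)| = sqrt(Re² + Im²) = 1.104.
20*log₁₀(1.104) = 0.86 dB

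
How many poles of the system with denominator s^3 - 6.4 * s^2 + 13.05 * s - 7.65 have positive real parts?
s^3 - 6.4*s^2 + 13.05*s - 7.65 = (s - 1)(s^2 - 5.4*s + 7.65). Poles: 1, 2.7 + 0.6j, 2.7 - 0.6j. RHP poles (Re>0): 3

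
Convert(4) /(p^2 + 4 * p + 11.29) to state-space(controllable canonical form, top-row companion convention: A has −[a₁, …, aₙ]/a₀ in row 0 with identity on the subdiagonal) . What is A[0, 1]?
Reachable canonical form for den = p^2 + 4*p + 11.29: top row of A = -[a₁,a₂,...,aₙ]/a₀, ones on the subdiagonal, zeros elsewhere.
A = [[-4, -11.29], [1, 0]].
A[0,1] = -11.29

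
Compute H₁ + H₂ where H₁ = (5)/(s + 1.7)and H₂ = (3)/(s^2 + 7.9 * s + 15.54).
Parallel: H = H₁ + H₂ = (n₁·d₂ + n₂·d₁)/(d₁·d₂).
n₁·d₂ = 5*s^2 + 39.5*s + 77.7. n₂·d₁ = 3*s + 5.1. Sum = 5*s^2 + 42.5*s + 82.8. d₁·d₂ = s^3 + 9.6*s^2 + 28.97*s + 26.418.
H(s) = (5*s^2 + 42.5*s + 82.8)/(s^3 + 9.6*s^2 + 28.97*s + 26.418)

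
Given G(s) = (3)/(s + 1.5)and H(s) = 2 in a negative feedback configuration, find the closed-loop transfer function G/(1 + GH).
Closed-loop T = G/(1+GH).
Numerator: G_num * H_den = 3.
Denominator: G_den * H_den + G_num * H_num = (s + 1.5) + (6) = s + 7.5.
T(s) = (3)/(s + 7.5)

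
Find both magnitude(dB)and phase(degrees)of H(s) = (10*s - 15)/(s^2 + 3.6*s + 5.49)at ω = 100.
Substitute s = j*100: H(j100) = 0.00509817 - 0.0998713j.
|H| = 20*log₁₀(sqrt(Re²+Im²)) = -20.00 dB.
∠H = atan2(Im, Re) = -87.08°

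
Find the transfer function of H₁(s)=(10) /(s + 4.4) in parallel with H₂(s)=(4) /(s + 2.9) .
Parallel: H = H₁ + H₂ = (n₁·d₂ + n₂·d₁)/(d₁·d₂).
n₁·d₂ = 10*s + 29. n₂·d₁ = 4*s + 17.6. Sum = 14*s + 46.6. d₁·d₂ = s^2 + 7.3*s + 12.76.
H(s) = (14*s + 46.6)/(s^2 + 7.3*s + 12.76)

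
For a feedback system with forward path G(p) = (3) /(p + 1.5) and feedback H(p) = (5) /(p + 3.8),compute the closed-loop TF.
Closed-loop T = G/(1+GH).
Numerator: G_num * H_den = 3*p + 11.4.
Denominator: G_den * H_den + G_num * H_num = (p^2 + 5.3*p + 5.7) + (15) = p^2 + 5.3*p + 20.7.
T(p) = (3*p + 11.4)/(p^2 + 5.3*p + 20.7)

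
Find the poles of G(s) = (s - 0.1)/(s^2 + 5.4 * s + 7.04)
Set denominator = 0: s^2 + 5.4*s + 7.04 = (s + 3.2)(s + 2.2) = 0 → Poles: -2.2, -3.2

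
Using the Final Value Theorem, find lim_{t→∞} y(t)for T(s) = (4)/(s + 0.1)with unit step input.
FVT: lim_{t→∞} y(t) = lim_{s→0} s*Y(s) where Y(s) = T(s)/s.
= lim_{s→0} T(s) = T(0) = num(0)/den(0) = 4/0.1 = 40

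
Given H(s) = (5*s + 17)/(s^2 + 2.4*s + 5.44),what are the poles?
Set denominator = 0: s^2 + 2.4*s + 5.44 = 0 → Poles: -1.2 + 2j, -1.2 - 2j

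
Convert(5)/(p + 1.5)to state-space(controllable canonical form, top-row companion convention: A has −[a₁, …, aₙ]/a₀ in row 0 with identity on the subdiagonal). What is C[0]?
Reachable canonical form: C = numerator coefficients (right-aligned, zero-padded to length n).
num = 5, C = [[5]].
C[0] = 5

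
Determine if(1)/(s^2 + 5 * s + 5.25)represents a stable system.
Denominator: s^2 + 5*s + 5.25 = (s + 3.5)(s + 1.5). Poles: -1.5, -3.5. All Re(p)<0: Yes (stable)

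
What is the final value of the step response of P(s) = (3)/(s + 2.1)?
FVT: lim_{t→∞} y(t) = lim_{s→0} s*Y(s) where Y(s) = P(s)/s.
= lim_{s→0} P(s) = P(0) = num(0)/den(0) = 3/2.1 = 1.429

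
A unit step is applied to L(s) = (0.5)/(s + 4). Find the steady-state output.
FVT: lim_{t→∞} y(t) = lim_{s→0} s*Y(s) where Y(s) = L(s)/s.
= lim_{s→0} L(s) = L(0) = num(0)/den(0) = 0.5/4 = 0.125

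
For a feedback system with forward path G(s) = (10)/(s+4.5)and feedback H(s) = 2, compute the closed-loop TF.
Closed-loop T = G/(1+GH).
Numerator: G_num * H_den = 10.
Denominator: G_den * H_den + G_num * H_num = (s + 4.5) + (20) = s + 24.5.
T(s) = (10)/(s + 24.5)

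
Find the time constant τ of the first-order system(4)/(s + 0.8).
First-order system: τ = -1/pole. Pole = -0.8. τ = -1/(-0.8) = 1.25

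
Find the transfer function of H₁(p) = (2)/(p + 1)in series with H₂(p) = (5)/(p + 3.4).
Series: H = H₁ · H₂ = (n₁·n₂)/(d₁·d₂).
Num: n₁·n₂ = 10. Den: d₁·d₂ = p^2 + 4.4*p + 3.4.
H(p) = (10)/(p^2 + 4.4*p + 3.4)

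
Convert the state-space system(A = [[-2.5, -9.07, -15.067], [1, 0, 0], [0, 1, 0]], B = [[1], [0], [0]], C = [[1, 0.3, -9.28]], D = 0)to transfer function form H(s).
H(s) = C(sI - A)⁻¹B + D.
Characteristic polynomial det(sI - A) = s^3 + 2.5*s^2 + 9.07*s + 15.067.
Numerator from C·adj(sI-A)·B + D·det(sI-A) = s^2 + 0.3*s - 9.28.
H(s) = (s^2 + 0.3*s - 9.28)/(s^3 + 2.5*s^2 + 9.07*s + 15.067)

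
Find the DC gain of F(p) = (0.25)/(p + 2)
DC gain = F(0) = num(0)/den(0) = 0.25/2 = 0.125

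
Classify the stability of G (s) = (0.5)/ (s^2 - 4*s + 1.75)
Denominator: s^2 - 4*s + 1.75 = (s - 0.5)(s - 3.5). Poles: 0.5, 3.5. Unstable (2 pole(s) in RHP)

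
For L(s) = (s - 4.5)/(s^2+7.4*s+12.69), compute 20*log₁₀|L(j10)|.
Substitute s = j*10: L(j10) = 0.0864869 - 0.041232j.
|L(j10)| = sqrt(Re² + Im²) = 0.09581.
20*log₁₀(0.09581) = -20.37 dB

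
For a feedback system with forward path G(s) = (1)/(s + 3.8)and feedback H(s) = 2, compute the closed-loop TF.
Closed-loop T = G/(1+GH).
Numerator: G_num * H_den = 1.
Denominator: G_den * H_den + G_num * H_num = (s + 3.8) + (2) = s + 5.8.
T(s) = (1)/(s + 5.8)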